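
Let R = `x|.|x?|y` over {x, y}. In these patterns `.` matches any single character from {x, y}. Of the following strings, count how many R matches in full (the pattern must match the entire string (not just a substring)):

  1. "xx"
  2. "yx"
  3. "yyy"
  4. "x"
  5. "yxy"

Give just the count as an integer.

1 → no match
2 → no match
3 → no match
4 → match
5 → no match
Total matched: 1

1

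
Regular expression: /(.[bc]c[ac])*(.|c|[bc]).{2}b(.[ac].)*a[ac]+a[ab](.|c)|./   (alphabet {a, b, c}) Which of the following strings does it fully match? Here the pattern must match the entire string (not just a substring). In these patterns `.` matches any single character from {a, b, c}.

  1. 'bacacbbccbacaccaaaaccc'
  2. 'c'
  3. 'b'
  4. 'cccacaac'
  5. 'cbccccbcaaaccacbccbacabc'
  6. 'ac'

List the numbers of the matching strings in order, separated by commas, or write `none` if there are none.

2, 3

1 → no match
2 → match
3 → match
4 → no match
5 → no match
6 → no match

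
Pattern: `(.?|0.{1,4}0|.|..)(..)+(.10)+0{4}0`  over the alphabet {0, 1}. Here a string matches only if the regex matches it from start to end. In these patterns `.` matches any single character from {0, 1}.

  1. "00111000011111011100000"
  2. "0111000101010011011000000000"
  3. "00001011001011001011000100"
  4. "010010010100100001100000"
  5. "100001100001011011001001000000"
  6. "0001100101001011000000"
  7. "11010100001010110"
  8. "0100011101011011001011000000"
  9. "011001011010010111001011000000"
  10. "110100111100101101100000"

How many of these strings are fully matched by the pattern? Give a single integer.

4

1 → no match
2 → no match
3 → no match
4 → no match
5 → match
6 → match
7 → no match — must end with "00"
8 → match
9 → match
10 → no match
Total matched: 4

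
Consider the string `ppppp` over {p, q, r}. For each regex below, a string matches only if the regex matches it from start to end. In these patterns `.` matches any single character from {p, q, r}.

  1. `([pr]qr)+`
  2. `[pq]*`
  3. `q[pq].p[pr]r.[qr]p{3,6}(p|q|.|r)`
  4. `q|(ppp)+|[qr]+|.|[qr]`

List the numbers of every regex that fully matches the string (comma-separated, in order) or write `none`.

1 → no match — must end with `qr`
2 → match
3 → no match — must start with `q`
4 → no match

2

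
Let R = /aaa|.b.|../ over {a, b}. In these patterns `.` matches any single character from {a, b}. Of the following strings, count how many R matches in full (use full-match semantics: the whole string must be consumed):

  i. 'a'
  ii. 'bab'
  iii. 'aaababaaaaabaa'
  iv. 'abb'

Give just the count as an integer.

1

i → no match
ii → no match
iii → no match
iv → match
Total matched: 1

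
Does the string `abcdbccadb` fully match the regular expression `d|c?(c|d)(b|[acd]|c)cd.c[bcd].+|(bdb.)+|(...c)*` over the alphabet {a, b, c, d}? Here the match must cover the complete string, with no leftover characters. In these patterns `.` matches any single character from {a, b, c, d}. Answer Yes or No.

No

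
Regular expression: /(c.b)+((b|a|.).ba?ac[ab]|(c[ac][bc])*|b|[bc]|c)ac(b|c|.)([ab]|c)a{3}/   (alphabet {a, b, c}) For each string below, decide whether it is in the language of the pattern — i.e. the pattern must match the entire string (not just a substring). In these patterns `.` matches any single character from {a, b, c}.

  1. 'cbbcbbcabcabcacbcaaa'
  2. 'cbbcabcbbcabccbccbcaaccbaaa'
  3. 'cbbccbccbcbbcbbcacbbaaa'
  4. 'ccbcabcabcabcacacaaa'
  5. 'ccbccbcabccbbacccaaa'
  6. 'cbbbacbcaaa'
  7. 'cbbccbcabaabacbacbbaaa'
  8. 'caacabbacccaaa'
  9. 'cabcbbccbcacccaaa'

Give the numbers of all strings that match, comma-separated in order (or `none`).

1, 3, 4, 5, 6, 7, 9

1 → match
2 → no match
3 → match
4 → match
5 → match
6. 'cbbbacbcaaa' → match
7 → match
8 → no match
9 → match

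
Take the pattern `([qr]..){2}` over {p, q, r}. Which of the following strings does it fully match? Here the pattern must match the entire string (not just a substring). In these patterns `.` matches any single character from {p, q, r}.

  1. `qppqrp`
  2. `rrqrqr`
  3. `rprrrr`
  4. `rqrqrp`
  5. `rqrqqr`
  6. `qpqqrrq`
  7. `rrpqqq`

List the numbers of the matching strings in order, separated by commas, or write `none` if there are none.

1. `qppqrp` → match
2. `rrqrqr` → match
3. `rprrrr` → match
4. `rqrqrp` → match
5. `rqrqqr` → match
6. `qpqqrrq` → no match
7. `rrpqqq` → match

1, 2, 3, 4, 5, 7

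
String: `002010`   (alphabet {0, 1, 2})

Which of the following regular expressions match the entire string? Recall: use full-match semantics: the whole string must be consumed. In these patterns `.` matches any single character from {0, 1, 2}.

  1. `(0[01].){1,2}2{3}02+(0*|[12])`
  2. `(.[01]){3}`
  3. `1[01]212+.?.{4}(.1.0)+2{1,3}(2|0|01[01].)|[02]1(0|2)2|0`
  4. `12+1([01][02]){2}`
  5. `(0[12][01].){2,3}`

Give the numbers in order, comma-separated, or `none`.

1 → no match
2 → match
3 → no match
4 → no match — must start with `12`
5 → no match

2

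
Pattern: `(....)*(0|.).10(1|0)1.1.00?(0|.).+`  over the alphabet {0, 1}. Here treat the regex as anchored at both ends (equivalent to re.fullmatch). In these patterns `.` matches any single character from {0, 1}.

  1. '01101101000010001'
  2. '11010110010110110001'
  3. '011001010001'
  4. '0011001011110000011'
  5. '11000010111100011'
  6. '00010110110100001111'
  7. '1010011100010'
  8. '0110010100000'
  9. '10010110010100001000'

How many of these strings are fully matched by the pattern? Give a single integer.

9

1 → match
2 → match
3 → match
4 → match
5 → match
6 → match
7 → match
8 → match
9 → match
Total matched: 9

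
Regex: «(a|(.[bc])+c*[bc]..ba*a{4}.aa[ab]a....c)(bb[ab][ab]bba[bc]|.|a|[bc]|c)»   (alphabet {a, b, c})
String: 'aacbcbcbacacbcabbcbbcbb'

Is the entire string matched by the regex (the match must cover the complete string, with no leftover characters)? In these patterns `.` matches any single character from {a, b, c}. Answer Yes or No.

No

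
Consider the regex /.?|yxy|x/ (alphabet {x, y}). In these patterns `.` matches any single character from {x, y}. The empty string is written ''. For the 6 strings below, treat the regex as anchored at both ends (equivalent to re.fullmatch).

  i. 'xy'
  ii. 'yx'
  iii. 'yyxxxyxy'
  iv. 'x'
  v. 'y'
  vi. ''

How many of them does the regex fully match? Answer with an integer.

3

i → no match
ii → no match
iii → no match
iv → match
v → match
vi → match
Total matched: 3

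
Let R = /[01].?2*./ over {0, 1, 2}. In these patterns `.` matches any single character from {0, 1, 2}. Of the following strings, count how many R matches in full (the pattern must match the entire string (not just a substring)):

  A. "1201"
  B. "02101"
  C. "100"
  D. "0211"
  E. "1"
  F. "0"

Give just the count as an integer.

A → no match
B → no match
C → match
D → no match
E → no match
F → no match
Total matched: 1

1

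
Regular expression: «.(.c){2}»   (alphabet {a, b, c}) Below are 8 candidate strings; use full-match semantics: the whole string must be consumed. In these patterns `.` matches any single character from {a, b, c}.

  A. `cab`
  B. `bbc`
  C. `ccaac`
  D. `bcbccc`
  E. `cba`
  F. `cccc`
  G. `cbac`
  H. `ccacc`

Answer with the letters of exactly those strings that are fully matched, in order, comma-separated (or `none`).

none

A → no match — must end with `c`
B → no match
C → no match
D → no match
E → no match — must end with `c`
F → no match
G → no match
H → no match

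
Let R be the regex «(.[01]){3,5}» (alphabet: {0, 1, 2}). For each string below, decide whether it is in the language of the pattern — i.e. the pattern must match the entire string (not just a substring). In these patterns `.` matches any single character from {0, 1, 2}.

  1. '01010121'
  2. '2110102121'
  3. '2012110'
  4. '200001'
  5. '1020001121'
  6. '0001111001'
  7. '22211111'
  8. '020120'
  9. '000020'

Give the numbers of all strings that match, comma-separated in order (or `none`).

1 → match
2 → match
3 → no match
4 → match
5 → match
6 → match
7 → no match
8 → no match
9 → match

1, 2, 4, 5, 6, 9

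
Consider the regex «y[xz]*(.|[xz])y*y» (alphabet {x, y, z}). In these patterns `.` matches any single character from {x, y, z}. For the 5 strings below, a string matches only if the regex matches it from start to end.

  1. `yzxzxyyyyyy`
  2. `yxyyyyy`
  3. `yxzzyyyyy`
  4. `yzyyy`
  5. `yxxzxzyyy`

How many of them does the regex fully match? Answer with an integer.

1. `yzxzxyyyyyy` → match
2. `yxyyyyy` → match
3. `yxzzyyyyy` → match
4. `yzyyy` → match
5. `yxxzxzyyy` → match
Total matched: 5

5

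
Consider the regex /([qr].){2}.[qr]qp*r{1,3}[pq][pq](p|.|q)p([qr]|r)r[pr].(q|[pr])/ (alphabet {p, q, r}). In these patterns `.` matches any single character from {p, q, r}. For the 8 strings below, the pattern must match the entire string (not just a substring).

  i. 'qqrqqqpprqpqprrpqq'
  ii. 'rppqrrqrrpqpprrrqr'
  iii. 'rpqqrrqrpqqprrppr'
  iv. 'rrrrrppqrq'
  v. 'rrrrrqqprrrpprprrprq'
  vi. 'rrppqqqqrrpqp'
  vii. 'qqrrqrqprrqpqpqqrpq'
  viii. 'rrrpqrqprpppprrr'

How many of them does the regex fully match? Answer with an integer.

2

i → no match
ii → no match
iii → match
iv. 'rrrrrppqrq' → no match
v → match
vi → no match
vii → no match
viii → no match
Total matched: 2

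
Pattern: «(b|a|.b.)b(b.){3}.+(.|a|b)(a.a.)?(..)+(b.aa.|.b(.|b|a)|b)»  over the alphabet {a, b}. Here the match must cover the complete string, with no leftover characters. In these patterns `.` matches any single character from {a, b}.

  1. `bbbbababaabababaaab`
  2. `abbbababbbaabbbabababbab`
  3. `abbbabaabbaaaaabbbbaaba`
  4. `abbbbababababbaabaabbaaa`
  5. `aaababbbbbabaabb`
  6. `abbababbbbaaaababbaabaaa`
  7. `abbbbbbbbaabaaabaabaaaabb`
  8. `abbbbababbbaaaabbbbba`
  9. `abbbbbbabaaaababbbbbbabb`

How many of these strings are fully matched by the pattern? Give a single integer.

1 → no match
2 → no match
3 → no match
4 → match
5 → no match
6 → no match
7 → match
8 → match
9 → match
Total matched: 4

4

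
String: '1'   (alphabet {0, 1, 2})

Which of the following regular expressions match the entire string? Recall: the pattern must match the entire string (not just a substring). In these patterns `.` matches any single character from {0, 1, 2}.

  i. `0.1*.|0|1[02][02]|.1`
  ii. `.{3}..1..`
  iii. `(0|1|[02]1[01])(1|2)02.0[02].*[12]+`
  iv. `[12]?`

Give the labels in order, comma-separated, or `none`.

i → no match
ii → no match
iii → no match
iv → match

iv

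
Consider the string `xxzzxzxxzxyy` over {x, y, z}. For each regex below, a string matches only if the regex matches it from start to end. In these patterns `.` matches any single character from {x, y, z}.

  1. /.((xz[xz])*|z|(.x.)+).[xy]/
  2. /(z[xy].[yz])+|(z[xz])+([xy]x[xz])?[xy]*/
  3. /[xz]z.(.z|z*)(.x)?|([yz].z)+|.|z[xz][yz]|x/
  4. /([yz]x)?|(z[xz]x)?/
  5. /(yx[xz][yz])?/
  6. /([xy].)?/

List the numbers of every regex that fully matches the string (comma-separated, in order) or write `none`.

1 → match
2 → no match — must start with `z`
3 → no match
4 → no match
5 → no match
6 → no match

1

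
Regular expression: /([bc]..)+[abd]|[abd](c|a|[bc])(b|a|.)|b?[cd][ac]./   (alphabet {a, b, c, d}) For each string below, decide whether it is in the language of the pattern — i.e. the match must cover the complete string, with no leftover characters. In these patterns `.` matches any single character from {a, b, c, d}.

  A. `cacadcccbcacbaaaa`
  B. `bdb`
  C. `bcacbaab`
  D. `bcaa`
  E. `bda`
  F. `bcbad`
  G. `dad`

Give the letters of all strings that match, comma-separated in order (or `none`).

A → no match
B → no match
C → no match
D → match
E → no match
F → no match
G → match

D, G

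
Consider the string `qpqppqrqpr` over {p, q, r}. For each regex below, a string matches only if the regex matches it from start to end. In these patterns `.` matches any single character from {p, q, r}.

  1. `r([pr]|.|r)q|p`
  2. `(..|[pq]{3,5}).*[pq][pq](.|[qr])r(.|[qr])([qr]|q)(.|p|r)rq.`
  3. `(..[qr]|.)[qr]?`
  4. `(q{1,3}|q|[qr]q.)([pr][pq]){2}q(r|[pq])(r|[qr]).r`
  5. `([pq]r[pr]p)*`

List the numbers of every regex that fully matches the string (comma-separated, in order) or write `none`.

4

1 → no match
2 → no match
3 → no match
4 → match
5 → no match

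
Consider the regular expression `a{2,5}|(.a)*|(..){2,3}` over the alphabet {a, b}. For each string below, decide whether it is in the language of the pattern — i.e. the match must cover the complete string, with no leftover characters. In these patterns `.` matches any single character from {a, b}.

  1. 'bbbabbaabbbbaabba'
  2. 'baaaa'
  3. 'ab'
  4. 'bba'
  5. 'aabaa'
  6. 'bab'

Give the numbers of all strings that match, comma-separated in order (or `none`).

none

1 → no match
2 → no match
3 → no match
4 → no match
5 → no match
6 → no match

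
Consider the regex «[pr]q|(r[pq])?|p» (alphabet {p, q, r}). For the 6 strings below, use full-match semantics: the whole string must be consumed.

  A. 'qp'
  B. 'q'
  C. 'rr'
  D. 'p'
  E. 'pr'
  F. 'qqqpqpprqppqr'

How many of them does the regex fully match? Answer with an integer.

A → no match
B → no match
C → no match
D → match
E → no match
F → no match
Total matched: 1

1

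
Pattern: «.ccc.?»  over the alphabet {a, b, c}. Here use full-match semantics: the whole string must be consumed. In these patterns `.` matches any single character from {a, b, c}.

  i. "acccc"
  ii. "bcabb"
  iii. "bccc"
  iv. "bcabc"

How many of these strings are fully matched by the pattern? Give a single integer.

i → match
ii → no match
iii → match
iv → no match
Total matched: 2

2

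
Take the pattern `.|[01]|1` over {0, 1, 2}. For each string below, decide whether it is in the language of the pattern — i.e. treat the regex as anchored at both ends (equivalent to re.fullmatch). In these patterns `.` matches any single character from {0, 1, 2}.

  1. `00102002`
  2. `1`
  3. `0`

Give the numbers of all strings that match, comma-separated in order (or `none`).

2, 3

1 → no match
2 → match
3 → match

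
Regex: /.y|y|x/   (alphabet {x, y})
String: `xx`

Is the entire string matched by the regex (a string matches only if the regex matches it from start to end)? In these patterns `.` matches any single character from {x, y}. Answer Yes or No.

No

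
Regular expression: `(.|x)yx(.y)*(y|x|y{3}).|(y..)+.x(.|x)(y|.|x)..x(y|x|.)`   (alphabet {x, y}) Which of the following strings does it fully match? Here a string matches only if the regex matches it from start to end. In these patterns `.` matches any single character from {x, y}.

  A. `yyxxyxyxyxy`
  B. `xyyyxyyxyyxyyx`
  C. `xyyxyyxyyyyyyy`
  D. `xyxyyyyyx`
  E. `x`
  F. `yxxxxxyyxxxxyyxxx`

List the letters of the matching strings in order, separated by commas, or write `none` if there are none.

A → match
B → no match
C → no match
D → match
E → no match
F → no match

A, D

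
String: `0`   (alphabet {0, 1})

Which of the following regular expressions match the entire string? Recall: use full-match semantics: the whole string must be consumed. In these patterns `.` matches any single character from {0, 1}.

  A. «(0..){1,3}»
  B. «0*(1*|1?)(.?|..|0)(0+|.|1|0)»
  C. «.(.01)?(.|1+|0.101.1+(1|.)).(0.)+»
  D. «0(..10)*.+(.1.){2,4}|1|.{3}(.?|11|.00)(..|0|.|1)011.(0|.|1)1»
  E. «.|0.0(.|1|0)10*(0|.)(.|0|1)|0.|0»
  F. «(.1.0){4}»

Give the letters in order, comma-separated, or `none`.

B, E

A → no match
B → match
C → no match
D → no match
E → match
F → no match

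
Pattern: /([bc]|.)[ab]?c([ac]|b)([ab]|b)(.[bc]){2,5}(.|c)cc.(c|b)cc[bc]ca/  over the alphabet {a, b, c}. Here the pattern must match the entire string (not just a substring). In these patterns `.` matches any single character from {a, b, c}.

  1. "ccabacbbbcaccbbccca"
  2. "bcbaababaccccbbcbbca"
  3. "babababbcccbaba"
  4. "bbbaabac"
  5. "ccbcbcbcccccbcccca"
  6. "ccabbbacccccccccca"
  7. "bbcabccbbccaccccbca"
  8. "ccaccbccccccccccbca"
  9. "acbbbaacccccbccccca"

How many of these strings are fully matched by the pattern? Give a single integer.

1

1 → no match
2 → no match
3 → no match — must end with "ca"
4 → no match — must end with "ca"
5 → no match
6 → match
7 → no match
8 → no match
9 → no match
Total matched: 1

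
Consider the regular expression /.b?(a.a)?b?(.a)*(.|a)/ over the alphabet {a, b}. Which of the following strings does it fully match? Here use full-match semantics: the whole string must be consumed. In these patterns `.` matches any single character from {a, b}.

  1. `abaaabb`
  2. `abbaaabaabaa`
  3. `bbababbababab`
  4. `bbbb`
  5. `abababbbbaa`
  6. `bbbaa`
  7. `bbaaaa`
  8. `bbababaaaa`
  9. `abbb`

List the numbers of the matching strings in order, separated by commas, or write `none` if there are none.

1 → match
2 → no match
3 → match
4 → match
5 → no match
6 → match
7 → match
8 → match
9 → match

1, 3, 4, 6, 7, 8, 9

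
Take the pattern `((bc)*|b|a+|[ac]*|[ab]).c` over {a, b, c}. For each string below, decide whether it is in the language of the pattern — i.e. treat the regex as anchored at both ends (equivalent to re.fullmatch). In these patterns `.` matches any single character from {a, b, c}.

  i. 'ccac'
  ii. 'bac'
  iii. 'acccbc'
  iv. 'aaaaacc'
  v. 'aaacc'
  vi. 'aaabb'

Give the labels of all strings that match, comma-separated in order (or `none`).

i → match
ii → match
iii → match
iv → match
v → match
vi → no match — must end with 'c'

i, ii, iii, iv, v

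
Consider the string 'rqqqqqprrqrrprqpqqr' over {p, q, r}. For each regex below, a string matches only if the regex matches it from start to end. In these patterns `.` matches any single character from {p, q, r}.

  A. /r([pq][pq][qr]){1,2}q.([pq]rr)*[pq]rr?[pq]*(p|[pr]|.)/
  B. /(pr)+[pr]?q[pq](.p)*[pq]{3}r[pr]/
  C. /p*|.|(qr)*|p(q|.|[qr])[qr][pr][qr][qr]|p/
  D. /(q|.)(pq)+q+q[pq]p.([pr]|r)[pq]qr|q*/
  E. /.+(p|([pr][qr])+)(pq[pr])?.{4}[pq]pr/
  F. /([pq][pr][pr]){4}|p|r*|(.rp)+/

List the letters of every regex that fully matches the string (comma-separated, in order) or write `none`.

A → match
B → no match — must start with 'pr'
C → no match
D → no match
E → no match — must end with 'pr'
F → no match

A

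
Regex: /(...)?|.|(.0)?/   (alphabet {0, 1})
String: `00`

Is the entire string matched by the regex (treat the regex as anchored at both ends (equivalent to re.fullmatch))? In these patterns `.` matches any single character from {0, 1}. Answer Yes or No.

Yes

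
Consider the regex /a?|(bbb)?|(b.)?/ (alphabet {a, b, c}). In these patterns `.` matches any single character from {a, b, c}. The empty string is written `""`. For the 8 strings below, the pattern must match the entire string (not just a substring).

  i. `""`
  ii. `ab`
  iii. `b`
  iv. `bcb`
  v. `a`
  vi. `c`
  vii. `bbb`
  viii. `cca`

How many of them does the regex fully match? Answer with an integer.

i → match
ii → no match
iii → no match
iv → no match
v → match
vi → no match
vii → match
viii → no match
Total matched: 3

3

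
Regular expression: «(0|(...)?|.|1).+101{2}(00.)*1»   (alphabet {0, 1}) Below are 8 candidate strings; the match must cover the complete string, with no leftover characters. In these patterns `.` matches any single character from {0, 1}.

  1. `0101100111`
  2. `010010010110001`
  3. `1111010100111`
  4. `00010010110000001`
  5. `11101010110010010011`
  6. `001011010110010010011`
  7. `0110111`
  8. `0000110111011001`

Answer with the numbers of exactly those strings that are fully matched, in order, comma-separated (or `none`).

2, 4, 5, 6, 7

1 → no match
2 → match
3 → no match
4 → match
5 → match
6 → match
7 → match
8 → no match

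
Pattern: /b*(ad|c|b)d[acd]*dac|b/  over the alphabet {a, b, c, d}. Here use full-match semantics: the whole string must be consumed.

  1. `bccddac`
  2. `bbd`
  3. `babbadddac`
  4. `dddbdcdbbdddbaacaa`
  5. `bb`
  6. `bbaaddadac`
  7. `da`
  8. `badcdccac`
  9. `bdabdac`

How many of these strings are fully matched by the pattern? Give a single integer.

0

1 → no match
2 → no match
3 → no match
4 → no match
5 → no match
6 → no match
7 → no match
8 → no match
9 → no match
Total matched: 0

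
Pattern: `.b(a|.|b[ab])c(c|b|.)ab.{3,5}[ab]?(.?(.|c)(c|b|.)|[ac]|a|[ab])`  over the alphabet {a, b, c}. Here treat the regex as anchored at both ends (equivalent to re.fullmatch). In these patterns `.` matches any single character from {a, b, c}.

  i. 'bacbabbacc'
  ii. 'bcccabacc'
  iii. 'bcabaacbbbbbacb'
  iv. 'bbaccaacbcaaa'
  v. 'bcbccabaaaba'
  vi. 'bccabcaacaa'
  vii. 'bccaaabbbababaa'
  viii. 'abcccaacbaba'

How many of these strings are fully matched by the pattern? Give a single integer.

i → no match
ii → no match
iii → no match
iv → no match
v → no match
vi → no match
vii → no match
viii → no match
Total matched: 0

0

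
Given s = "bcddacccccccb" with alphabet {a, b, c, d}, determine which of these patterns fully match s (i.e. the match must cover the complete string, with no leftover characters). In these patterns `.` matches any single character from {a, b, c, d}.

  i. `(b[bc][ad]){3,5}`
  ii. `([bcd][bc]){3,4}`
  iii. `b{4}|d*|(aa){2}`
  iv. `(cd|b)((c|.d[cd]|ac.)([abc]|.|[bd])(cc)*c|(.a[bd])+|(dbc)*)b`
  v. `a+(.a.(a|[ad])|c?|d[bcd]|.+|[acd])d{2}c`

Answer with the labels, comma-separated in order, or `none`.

iv

i → no match
ii → no match
iii → no match
iv → match
v → no match — must start with "a"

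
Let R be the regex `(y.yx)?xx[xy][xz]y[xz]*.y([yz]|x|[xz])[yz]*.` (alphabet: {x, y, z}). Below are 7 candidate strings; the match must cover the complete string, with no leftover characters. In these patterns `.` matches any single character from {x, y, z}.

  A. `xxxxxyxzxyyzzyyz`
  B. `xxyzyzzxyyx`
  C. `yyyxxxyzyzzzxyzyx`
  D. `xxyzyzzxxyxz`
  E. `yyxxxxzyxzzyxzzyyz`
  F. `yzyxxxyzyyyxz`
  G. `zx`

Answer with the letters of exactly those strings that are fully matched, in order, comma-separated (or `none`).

A → no match
B → match
C → match
D → match
E → no match
F → match
G → no match

B, C, D, F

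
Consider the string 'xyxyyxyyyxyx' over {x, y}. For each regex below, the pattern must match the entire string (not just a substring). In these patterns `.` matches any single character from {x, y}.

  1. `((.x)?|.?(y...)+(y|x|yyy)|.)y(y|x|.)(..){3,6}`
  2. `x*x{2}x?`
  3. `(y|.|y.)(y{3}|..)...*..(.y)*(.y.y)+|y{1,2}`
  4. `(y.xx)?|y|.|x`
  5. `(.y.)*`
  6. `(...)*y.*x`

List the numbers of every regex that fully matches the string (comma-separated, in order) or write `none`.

1 → no match
2 → no match
3 → no match — must end with 'y'
4 → no match
5 → match
6 → match

5, 6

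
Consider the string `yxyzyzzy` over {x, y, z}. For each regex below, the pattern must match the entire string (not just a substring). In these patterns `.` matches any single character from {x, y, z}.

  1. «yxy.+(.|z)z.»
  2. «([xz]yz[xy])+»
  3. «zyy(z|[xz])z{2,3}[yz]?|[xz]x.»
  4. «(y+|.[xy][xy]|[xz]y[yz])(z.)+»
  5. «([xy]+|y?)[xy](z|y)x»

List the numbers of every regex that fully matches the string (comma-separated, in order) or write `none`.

1

1 → match
2 → no match
3 → no match
4 → no match
5 → no match — must end with `x`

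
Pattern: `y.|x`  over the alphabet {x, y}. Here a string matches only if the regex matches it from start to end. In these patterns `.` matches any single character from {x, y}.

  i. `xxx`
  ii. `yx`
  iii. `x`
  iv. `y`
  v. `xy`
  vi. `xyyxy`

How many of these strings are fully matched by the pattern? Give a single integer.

2

i → no match
ii → match
iii → match
iv → no match
v → no match
vi → no match
Total matched: 2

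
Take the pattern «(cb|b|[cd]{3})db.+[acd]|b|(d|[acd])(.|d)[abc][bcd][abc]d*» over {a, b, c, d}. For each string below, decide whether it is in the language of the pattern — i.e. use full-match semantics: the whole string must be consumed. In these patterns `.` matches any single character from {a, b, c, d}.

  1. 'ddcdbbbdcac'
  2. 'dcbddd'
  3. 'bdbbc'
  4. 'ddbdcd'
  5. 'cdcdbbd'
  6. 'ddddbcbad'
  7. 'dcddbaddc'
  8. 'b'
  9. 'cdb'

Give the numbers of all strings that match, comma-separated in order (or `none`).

1. 'ddcdbbbdcac' → match
2. 'dcbddd' → no match
3. 'bdbbc' → match
4. 'ddbdcd' → match
5. 'cdcdbbd' → match
6. 'ddddbcbad' → match
7. 'dcddbaddc' → match
8. 'b' → match
9. 'cdb' → no match

1, 3, 4, 5, 6, 7, 8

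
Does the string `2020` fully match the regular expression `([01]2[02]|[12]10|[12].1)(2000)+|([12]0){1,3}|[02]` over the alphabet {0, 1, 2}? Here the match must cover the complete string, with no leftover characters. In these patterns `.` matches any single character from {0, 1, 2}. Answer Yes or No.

Yes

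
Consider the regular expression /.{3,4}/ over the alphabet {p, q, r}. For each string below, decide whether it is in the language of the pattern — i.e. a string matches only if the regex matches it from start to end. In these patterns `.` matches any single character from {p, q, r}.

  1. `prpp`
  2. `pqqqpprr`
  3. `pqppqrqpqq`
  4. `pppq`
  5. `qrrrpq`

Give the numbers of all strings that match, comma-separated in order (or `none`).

1, 4

1. `prpp` → match
2. `pqqqpprr` → no match
3. `pqppqrqpqq` → no match
4. `pppq` → match
5. `qrrrpq` → no match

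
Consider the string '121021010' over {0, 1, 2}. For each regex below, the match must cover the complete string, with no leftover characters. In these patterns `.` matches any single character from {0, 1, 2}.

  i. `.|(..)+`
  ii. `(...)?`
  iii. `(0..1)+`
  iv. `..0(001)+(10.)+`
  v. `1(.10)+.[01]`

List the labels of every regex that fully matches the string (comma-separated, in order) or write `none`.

i → no match
ii → no match
iii → no match — must start with '0'
iv → no match
v → match

v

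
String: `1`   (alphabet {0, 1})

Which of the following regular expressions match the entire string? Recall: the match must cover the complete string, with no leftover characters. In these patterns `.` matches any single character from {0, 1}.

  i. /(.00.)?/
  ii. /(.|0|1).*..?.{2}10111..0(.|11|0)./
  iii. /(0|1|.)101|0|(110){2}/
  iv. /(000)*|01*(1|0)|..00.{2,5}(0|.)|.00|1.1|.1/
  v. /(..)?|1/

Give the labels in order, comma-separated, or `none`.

v

i → no match
ii → no match
iii → no match
iv → no match
v → match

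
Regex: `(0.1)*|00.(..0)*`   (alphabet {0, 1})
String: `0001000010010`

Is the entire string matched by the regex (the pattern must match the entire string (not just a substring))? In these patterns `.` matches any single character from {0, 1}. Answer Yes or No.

No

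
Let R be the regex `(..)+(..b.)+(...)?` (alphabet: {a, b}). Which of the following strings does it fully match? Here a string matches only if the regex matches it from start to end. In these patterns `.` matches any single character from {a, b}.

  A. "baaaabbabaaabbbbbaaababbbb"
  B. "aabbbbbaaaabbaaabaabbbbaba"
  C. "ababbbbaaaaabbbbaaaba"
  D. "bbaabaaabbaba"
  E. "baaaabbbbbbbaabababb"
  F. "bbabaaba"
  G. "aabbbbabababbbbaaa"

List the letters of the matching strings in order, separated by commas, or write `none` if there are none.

A → match
B → match
C → no match
D → match
E → match
F → match
G → no match

A, B, D, E, F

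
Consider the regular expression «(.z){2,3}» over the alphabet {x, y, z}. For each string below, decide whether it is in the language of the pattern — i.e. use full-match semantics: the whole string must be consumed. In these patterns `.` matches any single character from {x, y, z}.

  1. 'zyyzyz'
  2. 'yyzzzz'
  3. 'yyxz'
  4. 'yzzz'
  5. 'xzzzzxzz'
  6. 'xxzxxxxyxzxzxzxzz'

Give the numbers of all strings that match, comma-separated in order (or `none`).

1. 'zyyzyz' → no match
2. 'yyzzzz' → no match
3. 'yyxz' → no match
4. 'yzzz' → match
5. 'xzzzzxzz' → no match
6 → no match

4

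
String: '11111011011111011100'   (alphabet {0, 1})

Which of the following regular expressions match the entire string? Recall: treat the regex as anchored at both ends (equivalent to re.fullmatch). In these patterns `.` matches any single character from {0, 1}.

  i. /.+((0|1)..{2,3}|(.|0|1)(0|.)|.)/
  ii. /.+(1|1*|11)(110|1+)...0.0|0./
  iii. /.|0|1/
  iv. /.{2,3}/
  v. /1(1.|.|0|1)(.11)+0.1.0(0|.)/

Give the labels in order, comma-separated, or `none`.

i, v

i → match
ii → no match
iii → no match
iv → no match
v → match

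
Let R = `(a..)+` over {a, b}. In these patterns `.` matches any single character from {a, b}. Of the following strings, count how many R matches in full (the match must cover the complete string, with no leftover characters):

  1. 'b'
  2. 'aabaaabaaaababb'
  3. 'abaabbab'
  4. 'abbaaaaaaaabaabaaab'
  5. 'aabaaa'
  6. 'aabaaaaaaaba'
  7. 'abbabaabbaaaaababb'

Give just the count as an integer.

3

1 → no match — must start with 'a'
2 → no match
3 → no match
4 → no match
5 → match
6 → match
7 → match
Total matched: 3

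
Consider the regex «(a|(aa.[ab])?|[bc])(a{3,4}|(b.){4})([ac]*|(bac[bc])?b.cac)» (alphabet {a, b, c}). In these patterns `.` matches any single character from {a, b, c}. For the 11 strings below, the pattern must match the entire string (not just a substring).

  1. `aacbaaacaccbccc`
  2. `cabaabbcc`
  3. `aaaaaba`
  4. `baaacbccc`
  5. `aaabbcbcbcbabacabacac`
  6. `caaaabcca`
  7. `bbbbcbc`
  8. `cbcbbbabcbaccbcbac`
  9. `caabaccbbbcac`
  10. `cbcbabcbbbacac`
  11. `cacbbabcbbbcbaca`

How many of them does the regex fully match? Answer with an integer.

1

1 → no match
2. `cabaabbcc` → no match
3. `aaaaaba` → no match
4. `baaacbccc` → no match
5 → no match
6. `caaaabcca` → no match
7. `bbbbcbc` → no match
8 → no match
9 → no match
10 → match
11 → no match
Total matched: 1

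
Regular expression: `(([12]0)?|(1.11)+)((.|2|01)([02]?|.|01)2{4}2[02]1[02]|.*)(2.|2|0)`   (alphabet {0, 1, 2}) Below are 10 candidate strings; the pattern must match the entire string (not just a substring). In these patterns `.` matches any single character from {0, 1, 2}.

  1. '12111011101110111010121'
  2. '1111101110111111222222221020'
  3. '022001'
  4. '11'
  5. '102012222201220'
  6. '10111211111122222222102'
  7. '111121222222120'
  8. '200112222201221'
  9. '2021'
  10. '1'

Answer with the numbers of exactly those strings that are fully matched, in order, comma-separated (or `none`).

1 → match
2 → match
3 → no match
4 → no match
5 → match
6 → match
7 → match
8 → match
9 → match
10 → no match

1, 2, 5, 6, 7, 8, 9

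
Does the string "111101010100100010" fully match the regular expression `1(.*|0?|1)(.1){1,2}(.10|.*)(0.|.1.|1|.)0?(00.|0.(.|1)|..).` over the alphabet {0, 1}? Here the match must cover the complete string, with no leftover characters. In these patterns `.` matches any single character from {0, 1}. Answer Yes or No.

Yes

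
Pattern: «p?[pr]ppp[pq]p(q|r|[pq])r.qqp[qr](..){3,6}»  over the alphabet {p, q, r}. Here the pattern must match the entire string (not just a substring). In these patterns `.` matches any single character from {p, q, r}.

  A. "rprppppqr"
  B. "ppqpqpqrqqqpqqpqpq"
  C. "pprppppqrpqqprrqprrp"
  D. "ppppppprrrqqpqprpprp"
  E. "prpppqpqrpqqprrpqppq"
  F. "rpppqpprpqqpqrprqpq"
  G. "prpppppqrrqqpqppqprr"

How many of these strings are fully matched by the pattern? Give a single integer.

4

A → no match
B → no match
C → no match
D → match
E → match
F → match
G → match
Total matched: 4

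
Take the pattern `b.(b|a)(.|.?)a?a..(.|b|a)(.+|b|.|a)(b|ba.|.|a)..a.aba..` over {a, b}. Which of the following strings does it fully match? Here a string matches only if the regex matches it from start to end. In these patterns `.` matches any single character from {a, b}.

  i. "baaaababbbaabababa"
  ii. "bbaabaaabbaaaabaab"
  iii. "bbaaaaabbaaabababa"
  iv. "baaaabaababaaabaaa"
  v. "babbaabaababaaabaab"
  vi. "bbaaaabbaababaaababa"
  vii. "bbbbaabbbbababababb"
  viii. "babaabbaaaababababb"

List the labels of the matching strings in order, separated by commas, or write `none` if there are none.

i → match
ii → match
iii → match
iv → match
v → match
vi → match
vii → match
viii → match

i, ii, iii, iv, v, vi, vii, viii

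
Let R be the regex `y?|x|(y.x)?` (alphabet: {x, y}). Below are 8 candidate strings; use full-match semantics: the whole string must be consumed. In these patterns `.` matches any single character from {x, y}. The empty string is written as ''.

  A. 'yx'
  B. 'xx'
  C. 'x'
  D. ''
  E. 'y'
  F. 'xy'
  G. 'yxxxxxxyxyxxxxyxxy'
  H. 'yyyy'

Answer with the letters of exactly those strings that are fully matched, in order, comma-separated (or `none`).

C, D, E

A. 'yx' → no match
B. 'xx' → no match
C. 'x' → match
D. '' → match
E. 'y' → match
F. 'xy' → no match
G → no match
H. 'yyyy' → no match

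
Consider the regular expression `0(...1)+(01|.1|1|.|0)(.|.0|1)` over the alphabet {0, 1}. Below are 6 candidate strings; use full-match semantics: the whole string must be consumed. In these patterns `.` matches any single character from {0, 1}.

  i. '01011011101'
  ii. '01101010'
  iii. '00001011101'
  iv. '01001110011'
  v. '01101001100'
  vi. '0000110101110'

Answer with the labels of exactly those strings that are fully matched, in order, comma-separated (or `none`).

i → match
ii → match
iii → match
iv → no match
v → match
vi → no match

i, ii, iii, v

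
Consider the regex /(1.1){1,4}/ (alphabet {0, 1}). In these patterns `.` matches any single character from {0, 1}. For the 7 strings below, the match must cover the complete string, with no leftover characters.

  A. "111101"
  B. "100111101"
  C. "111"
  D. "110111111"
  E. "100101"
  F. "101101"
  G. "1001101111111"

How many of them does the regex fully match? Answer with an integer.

3

A → match
B → no match
C → match
D → no match
E → no match
F → match
G → no match
Total matched: 3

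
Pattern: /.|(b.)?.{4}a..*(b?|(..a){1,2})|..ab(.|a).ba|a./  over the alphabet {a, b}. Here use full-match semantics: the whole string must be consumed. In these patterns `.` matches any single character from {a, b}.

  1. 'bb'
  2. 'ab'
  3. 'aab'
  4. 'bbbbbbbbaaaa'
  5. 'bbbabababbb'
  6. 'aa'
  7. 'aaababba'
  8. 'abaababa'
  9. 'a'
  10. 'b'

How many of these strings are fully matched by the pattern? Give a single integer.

5

1 → no match
2 → match
3 → no match
4 → no match
5 → no match
6 → match
7 → match
8 → no match
9 → match
10 → match
Total matched: 5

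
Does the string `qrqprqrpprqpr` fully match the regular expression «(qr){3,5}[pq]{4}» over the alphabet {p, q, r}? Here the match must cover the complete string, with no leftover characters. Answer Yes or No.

No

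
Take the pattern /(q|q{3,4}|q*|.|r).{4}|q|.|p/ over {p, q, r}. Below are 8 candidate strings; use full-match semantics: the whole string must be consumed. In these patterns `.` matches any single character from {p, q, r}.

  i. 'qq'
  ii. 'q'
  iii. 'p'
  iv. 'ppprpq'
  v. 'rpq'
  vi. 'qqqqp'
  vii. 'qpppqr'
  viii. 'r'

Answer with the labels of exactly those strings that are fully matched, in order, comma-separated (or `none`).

i → no match
ii → match
iii → match
iv → no match
v → no match
vi → match
vii → no match
viii → match

ii, iii, vi, viii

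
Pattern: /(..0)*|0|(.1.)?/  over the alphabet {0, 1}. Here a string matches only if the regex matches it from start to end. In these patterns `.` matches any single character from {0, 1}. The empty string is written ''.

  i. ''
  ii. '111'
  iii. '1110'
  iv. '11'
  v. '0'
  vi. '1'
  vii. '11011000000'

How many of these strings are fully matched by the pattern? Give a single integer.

3

i. '' → match
ii. '111' → match
iii. '1110' → no match
iv. '11' → no match
v. '0' → match
vi. '1' → no match
vii. '11011000000' → no match
Total matched: 3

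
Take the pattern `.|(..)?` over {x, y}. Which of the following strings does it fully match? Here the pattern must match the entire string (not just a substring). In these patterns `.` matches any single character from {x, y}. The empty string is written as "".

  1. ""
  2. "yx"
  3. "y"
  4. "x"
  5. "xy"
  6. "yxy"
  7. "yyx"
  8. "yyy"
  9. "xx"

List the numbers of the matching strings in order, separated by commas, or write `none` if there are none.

1 → match
2 → match
3 → match
4 → match
5 → match
6 → no match
7 → no match
8 → no match
9 → match

1, 2, 3, 4, 5, 9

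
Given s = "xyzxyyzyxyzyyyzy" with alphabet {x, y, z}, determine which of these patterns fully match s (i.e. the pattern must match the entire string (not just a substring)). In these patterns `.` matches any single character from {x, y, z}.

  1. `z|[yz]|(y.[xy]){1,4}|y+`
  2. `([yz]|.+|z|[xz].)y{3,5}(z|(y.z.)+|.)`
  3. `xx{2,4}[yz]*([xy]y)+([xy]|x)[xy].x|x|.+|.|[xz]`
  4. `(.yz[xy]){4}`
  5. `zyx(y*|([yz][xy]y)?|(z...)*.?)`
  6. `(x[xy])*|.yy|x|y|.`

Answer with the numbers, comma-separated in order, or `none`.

1 → no match
2 → no match
3 → match
4 → match
5 → no match — must start with "zyx"
6 → no match

3, 4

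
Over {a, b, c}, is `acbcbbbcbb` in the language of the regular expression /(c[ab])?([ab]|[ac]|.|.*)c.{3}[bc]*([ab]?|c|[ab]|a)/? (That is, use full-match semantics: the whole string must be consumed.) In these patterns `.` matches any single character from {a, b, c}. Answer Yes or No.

Yes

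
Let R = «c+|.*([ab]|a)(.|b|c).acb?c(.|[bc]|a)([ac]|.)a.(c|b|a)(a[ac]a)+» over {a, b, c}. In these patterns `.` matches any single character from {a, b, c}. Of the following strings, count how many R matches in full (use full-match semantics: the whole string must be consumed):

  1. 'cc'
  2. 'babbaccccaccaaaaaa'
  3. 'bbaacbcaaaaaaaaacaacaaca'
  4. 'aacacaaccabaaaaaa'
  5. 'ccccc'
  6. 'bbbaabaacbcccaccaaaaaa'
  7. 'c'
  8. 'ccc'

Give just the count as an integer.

8

1 → match
2 → match
3 → match
4 → match
5 → match
6 → match
7 → match
8 → match
Total matched: 8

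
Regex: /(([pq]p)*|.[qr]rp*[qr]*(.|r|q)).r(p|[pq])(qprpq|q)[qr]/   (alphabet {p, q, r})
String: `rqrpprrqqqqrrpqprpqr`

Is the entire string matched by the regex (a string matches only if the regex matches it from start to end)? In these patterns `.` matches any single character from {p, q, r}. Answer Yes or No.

Yes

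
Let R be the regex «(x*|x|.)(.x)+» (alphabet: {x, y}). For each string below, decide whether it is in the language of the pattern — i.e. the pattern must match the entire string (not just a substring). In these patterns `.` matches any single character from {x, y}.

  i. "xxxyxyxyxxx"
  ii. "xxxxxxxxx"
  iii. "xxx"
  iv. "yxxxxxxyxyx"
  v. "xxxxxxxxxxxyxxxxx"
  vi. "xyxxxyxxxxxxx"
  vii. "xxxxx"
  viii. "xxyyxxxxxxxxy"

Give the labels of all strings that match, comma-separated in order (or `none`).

i → match
ii → match
iii → match
iv → match
v → match
vi → match
vii → match
viii → no match — must end with "x"

i, ii, iii, iv, v, vi, vii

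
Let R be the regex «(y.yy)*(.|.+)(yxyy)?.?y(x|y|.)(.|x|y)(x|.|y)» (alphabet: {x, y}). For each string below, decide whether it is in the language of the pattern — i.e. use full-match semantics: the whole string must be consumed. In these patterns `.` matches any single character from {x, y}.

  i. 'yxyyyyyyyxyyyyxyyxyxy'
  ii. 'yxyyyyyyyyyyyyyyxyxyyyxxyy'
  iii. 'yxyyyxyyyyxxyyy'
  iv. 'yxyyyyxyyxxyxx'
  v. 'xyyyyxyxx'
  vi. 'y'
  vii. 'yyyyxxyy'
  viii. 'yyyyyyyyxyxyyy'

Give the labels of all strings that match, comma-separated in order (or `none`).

i → no match
ii → no match
iii → no match
iv → no match
v → no match
vi → no match
vii → no match
viii → no match

none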